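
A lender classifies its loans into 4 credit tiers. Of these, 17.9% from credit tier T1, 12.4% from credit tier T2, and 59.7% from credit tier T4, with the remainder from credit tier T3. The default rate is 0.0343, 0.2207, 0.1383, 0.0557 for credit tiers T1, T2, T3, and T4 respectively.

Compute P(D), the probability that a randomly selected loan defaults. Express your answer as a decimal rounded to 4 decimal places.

P(T3) = 1 − (0.179 + 0.124 + 0.597) = 0.1.
Using total probability over the partition,
P(D) = P(D|T1)·P(T1) + P(D|T2)·P(T2) + P(D|T3)·P(T3) + P(D|T4)·P(T4)
      = 0.0343·0.179 + 0.2207·0.124 + 0.1383·0.1 + 0.0557·0.597
      = 0.0061397 + 0.0273668 + 0.01383 + 0.0332529 = 0.0805894

P(D) ≈ 0.0806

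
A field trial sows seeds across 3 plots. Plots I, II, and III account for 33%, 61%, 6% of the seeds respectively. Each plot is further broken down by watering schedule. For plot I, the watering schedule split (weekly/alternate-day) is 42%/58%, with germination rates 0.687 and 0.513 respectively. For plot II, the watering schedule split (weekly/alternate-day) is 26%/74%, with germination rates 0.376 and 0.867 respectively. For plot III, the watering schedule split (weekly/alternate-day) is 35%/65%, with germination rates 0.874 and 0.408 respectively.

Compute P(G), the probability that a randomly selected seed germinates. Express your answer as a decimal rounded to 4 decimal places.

P(G|I) = 0.42·0.687 + 0.58·0.513 = 0.28854 + 0.29754 = 0.58608
P(G|II) = 0.26·0.376 + 0.74·0.867 = 0.09776 + 0.64158 = 0.73934
P(G|III) = 0.35·0.874 + 0.65·0.408 = 0.3059 + 0.2652 = 0.5711
By total probability over the outer partition,
P(G) = 0.33·0.58608 + 0.61·0.73934 + 0.06·0.5711
      = 0.1934064 + 0.4509974 + 0.034266 = 0.6786698

0.6787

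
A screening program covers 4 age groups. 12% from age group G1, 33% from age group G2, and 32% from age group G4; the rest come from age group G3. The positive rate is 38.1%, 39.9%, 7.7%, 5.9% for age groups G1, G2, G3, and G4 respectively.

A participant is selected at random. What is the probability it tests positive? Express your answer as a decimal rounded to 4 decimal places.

P(T) ≈ 0.2140

P(G3) = 1 − (0.12 + 0.33 + 0.32) = 0.23.
By the law of total probability,
P(T) = P(T|G1)·P(G1) + P(T|G2)·P(G2) + P(T|G3)·P(G3) + P(T|G4)·P(G4)
      = 0.381·0.12 + 0.399·0.33 + 0.077·0.23 + 0.059·0.32
      = 0.04572 + 0.13167 + 0.01771 + 0.01888 = 0.21398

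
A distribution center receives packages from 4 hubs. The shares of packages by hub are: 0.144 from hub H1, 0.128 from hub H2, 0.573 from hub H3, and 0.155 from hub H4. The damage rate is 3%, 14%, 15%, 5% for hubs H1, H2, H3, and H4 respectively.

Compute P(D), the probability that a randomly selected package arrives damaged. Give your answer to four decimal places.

0.1159

Using total probability over the partition,
P(D) = P(D|H1)·P(H1) + P(D|H2)·P(H2) + P(D|H3)·P(H3) + P(D|H4)·P(H4)
      = 0.03·0.144 + 0.14·0.128 + 0.15·0.573 + 0.05·0.155
      = 0.00432 + 0.01792 + 0.08595 + 0.00775 = 0.11594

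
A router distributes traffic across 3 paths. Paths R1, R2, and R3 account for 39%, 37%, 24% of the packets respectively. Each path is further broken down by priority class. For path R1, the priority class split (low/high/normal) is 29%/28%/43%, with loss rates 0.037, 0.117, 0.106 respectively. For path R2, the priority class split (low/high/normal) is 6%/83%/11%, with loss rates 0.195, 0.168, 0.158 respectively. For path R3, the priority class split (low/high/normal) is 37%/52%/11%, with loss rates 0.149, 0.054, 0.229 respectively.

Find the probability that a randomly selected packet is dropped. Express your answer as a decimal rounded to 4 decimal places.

P(L|R1) = 0.29·0.037 + 0.28·0.117 + 0.43·0.106 = 0.01073 + 0.03276 + 0.04558 = 0.08907
P(L|R2) = 0.06·0.195 + 0.83·0.168 + 0.11·0.158 = 0.0117 + 0.13944 + 0.01738 = 0.16852
P(L|R3) = 0.37·0.149 + 0.52·0.054 + 0.11·0.229 = 0.05513 + 0.02808 + 0.02519 = 0.1084
Then overall,
P(L) = 0.39·0.08907 + 0.37·0.16852 + 0.24·0.1084
      = 0.0347373 + 0.0623524 + 0.026016 = 0.1231057

P(L) ≈ 0.1231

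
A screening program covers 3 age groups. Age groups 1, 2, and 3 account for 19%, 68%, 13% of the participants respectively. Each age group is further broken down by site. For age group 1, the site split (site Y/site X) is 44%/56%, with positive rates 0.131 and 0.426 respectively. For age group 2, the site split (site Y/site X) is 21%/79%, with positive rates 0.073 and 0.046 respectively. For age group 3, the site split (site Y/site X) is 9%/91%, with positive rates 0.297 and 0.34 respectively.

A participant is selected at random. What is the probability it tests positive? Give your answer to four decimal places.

P(T) ≈ 0.1351

P(T|1) = 0.44·0.131 + 0.56·0.426 = 0.05764 + 0.23856 = 0.2962
P(T|2) = 0.21·0.073 + 0.79·0.046 = 0.01533 + 0.03634 = 0.05167
P(T|3) = 0.09·0.297 + 0.91·0.34 = 0.02673 + 0.3094 = 0.33613
By total probability over the outer partition,
P(T) = 0.19·0.2962 + 0.68·0.05167 + 0.13·0.33613
      = 0.056278 + 0.0351356 + 0.0436969 = 0.1351105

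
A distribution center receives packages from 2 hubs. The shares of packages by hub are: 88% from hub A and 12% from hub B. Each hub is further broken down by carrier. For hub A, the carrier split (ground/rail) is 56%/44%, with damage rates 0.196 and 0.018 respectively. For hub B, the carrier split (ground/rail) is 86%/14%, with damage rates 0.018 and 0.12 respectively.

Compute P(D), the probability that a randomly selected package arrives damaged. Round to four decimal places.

P(D|A) = 0.56·0.196 + 0.44·0.018 = 0.10976 + 0.00792 = 0.11768
P(D|B) = 0.86·0.018 + 0.14·0.12 = 0.01548 + 0.0168 = 0.03228
Then overall,
P(D) = 0.88·0.11768 + 0.12·0.03228
      = 0.1035584 + 0.0038736 = 0.107432

P(D) ≈ 0.1074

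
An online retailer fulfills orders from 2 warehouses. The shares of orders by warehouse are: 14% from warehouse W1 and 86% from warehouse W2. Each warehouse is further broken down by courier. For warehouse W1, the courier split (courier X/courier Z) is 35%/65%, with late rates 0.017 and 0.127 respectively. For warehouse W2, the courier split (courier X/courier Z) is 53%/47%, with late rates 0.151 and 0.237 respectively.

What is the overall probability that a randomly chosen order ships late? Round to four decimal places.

0.1770

P(L|W1) = 0.35·0.017 + 0.65·0.127 = 0.00595 + 0.08255 = 0.0885
P(L|W2) = 0.53·0.151 + 0.47·0.237 = 0.08003 + 0.11139 = 0.19142
By total probability over the outer partition,
P(L) = 0.14·0.0885 + 0.86·0.19142
      = 0.01239 + 0.1646212 = 0.1770112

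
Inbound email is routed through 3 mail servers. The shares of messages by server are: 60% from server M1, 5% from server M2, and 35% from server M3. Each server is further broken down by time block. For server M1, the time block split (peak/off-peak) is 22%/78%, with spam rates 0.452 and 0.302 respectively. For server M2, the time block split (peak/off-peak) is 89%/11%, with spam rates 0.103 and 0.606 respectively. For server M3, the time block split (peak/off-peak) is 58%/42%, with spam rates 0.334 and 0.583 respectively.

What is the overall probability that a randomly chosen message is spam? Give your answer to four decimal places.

0.3624

P(S|M1) = 0.22·0.452 + 0.78·0.302 = 0.09944 + 0.23556 = 0.335
P(S|M2) = 0.89·0.103 + 0.11·0.606 = 0.09167 + 0.06666 = 0.15833
P(S|M3) = 0.58·0.334 + 0.42·0.583 = 0.19372 + 0.24486 = 0.43858
By total probability over the outer partition,
P(S) = 0.6·0.335 + 0.05·0.15833 + 0.35·0.43858
      = 0.201 + 0.0079165 + 0.153503 = 0.3624195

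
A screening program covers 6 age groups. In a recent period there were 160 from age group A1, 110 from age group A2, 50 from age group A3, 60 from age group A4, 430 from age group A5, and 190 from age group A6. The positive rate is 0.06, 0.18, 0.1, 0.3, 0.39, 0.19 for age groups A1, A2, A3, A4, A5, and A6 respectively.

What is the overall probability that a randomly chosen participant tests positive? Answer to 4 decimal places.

Total: 160 + 110 + 50 + 60 + 430 + 190 = 1000.
P(A1) = 160/1000 = 0.16. P(A2) = 110/1000 = 0.11. P(A3) = 50/1000 = 0.05. P(A4) = 60/1000 = 0.06. P(A5) = 430/1000 = 0.43. P(A6) = 190/1000 = 0.19.
Summing over the partition,
P(T) = P(T|A1)·P(A1) + P(T|A2)·P(A2) + P(T|A3)·P(A3) + P(T|A4)·P(A4) + P(T|A5)·P(A5) + P(T|A6)·P(A6)
      = 0.06·0.16 + 0.18·0.11 + 0.1·0.05 + 0.3·0.06 + 0.39·0.43 + 0.19·0.19
      = 0.0096 + 0.0198 + 0.005 + 0.018 + 0.1677 + 0.0361 = 0.2562

P(T) ≈ 0.2562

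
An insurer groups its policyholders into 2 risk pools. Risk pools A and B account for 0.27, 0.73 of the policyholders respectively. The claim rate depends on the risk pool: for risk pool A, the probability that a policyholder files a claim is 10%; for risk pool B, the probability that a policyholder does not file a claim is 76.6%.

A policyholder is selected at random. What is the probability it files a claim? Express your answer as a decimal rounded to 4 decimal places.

0.1978

P(C|B) = 1 − 0.766 = 0.234.
P(C) = P(C|A)·P(A) + P(C|B)·P(B)
      = 0.1·0.27 + 0.234·0.73
      = 0.027 + 0.17082 = 0.19782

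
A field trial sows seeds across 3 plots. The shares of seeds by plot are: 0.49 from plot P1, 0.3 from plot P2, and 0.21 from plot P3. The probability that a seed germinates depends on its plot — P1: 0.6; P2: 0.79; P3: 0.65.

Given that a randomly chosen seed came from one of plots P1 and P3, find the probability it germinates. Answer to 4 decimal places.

P(G|S) ≈ 0.6150

Let S = {P1, P3}.
P(S) = 0.49 + 0.21 = 0.7.
P(G ∩ S) = 0.6·0.49 + 0.65·0.21 = 0.294 + 0.1365 = 0.4305.
P(G | S) = 0.4305 / 0.7 = 0.615000…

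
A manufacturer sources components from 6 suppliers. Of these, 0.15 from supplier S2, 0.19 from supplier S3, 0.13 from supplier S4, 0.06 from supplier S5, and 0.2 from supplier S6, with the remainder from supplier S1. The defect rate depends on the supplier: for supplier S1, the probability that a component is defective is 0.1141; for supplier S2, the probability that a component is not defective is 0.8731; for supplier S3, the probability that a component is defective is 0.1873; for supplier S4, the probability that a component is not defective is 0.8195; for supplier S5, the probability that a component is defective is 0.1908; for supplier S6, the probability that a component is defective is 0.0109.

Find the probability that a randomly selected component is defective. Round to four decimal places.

0.1225

P(S1) = 1 − (0.15 + 0.19 + 0.13 + 0.06 + 0.2) = 0.27.
P(D|S2) = 1 − 0.8731 = 0.1269.
P(D|S4) = 1 − 0.8195 = 0.1805.
By the law of total probability,
P(D) = P(D|S1)·P(S1) + P(D|S2)·P(S2) + P(D|S3)·P(S3) + P(D|S4)·P(S4) + P(D|S5)·P(S5) + P(D|S6)·P(S6)
      = 0.1141·0.27 + 0.1269·0.15 + 0.1873·0.19 + 0.1805·0.13 + 0.1908·0.06 + 0.0109·0.2
      = 0.030807 + 0.019035 + 0.035587 + 0.023465 + 0.011448 + 0.00218 = 0.122522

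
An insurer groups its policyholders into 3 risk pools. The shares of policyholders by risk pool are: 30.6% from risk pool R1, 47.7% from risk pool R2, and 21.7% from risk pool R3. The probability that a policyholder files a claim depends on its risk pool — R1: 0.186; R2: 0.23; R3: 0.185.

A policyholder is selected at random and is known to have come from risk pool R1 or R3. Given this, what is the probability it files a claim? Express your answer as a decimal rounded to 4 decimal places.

P(C|S) ≈ 0.1856

Let S = {R1, R3}.
P(S) = 0.306 + 0.217 = 0.523.
P(C ∩ S) = 0.186·0.306 + 0.185·0.217 = 0.056916 + 0.040145 = 0.097061.
P(C | S) = 0.097061 / 0.523 = 0.185585…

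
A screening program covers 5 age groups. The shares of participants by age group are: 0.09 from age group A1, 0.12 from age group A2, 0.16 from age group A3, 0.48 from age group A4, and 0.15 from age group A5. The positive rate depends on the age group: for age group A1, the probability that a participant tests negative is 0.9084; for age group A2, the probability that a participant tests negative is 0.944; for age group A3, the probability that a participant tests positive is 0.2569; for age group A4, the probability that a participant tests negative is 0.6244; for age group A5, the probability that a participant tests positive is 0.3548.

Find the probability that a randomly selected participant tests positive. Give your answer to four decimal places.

P(T|A1) = 1 − 0.9084 = 0.0916.
P(T|A2) = 1 − 0.944 = 0.056.
P(T|A4) = 1 − 0.6244 = 0.3756.
P(T) = P(T|A1)·P(A1) + P(T|A2)·P(A2) + P(T|A3)·P(A3) + P(T|A4)·P(A4) + P(T|A5)·P(A5)
      = 0.0916·0.09 + 0.056·0.12 + 0.2569·0.16 + 0.3756·0.48 + 0.3548·0.15
      = 0.008244 + 0.00672 + 0.041104 + 0.180288 + 0.05322 = 0.289576

0.2896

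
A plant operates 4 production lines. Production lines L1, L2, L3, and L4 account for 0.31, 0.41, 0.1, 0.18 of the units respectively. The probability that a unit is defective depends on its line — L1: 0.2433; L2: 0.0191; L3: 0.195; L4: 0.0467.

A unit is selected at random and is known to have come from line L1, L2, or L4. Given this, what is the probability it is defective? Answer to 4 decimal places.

Let S = {L1, L2, L4}.
P(S) = 0.31 + 0.41 + 0.18 = 0.9.
P(D ∩ S) = 0.2433·0.31 + 0.0191·0.41 + 0.0467·0.18 = 0.075423 + 0.007831 + 0.008406 = 0.09166.
P(D | S) = 0.09166 / 0.9 = 0.101844…

P(D|S) ≈ 0.1018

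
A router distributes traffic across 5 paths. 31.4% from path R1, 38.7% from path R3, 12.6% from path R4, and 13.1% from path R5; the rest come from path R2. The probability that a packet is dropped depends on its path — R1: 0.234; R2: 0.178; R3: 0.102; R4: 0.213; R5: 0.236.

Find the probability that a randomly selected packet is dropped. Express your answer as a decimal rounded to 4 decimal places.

P(R2) = 1 − (0.314 + 0.387 + 0.126 + 0.131) = 0.042.
Using total probability over the partition,
P(L) = P(L|R1)·P(R1) + P(L|R2)·P(R2) + P(L|R3)·P(R3) + P(L|R4)·P(R4) + P(L|R5)·P(R5)
      = 0.234·0.314 + 0.178·0.042 + 0.102·0.387 + 0.213·0.126 + 0.236·0.131
      = 0.073476 + 0.007476 + 0.039474 + 0.026838 + 0.030916 = 0.17818

0.1782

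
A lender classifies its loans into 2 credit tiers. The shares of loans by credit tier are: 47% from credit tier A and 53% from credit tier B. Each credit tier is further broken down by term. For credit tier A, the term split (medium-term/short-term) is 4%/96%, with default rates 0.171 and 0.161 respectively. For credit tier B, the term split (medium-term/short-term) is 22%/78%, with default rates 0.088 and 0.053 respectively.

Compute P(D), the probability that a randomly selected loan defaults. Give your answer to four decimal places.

P(D|A) = 0.04·0.171 + 0.96·0.161 = 0.00684 + 0.15456 = 0.1614
P(D|B) = 0.22·0.088 + 0.78·0.053 = 0.01936 + 0.04134 = 0.0607
Then overall,
P(D) = 0.47·0.1614 + 0.53·0.0607
      = 0.075858 + 0.032171 = 0.108029

P(D) ≈ 0.1080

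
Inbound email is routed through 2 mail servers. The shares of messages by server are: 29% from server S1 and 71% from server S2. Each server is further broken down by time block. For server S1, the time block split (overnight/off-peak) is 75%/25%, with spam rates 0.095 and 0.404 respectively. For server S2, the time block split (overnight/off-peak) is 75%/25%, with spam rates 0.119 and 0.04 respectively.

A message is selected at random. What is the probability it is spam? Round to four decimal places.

0.1204

P(S|S1) = 0.75·0.095 + 0.25·0.404 = 0.07125 + 0.101 = 0.17225
P(S|S2) = 0.75·0.119 + 0.25·0.04 = 0.08925 + 0.01 = 0.09925
Then overall,
P(S) = 0.29·0.17225 + 0.71·0.09925
      = 0.0499525 + 0.0704675 = 0.12042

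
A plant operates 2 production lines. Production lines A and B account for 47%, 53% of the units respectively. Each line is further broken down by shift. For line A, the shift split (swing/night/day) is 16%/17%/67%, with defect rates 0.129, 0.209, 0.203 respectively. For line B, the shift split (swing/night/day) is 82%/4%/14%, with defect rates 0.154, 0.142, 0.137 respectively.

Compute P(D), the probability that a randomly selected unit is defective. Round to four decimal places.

P(D) ≈ 0.1704

P(D|A) = 0.16·0.129 + 0.17·0.209 + 0.67·0.203 = 0.02064 + 0.03553 + 0.13601 = 0.19218
P(D|B) = 0.82·0.154 + 0.04·0.142 + 0.14·0.137 = 0.12628 + 0.00568 + 0.01918 = 0.15114
By total probability over the outer partition,
P(D) = 0.47·0.19218 + 0.53·0.15114
      = 0.0903246 + 0.0801042 = 0.1704288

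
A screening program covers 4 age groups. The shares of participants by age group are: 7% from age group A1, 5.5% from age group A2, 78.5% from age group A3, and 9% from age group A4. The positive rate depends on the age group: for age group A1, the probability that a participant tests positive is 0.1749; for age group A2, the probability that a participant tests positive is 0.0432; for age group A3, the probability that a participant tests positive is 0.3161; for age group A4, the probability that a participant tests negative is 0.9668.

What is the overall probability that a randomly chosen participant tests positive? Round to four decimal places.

P(T|A4) = 1 − 0.9668 = 0.0332.
P(T) = P(T|A1)·P(A1) + P(T|A2)·P(A2) + P(T|A3)·P(A3) + P(T|A4)·P(A4)
      = 0.1749·0.07 + 0.0432·0.055 + 0.3161·0.785 + 0.0332·0.09
      = 0.012243 + 0.002376 + 0.2481385 + 0.002988 = 0.2657455

0.2657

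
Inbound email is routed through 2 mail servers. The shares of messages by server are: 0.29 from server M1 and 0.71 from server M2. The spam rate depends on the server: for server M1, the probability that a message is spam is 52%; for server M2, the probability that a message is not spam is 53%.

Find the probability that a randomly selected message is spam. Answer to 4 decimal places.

P(S) ≈ 0.4845

P(S|M2) = 1 − 0.53 = 0.47.
Using total probability over the partition,
P(S) = P(S|M1)·P(M1) + P(S|M2)·P(M2)
      = 0.52·0.29 + 0.47·0.71
      = 0.1508 + 0.3337 = 0.4845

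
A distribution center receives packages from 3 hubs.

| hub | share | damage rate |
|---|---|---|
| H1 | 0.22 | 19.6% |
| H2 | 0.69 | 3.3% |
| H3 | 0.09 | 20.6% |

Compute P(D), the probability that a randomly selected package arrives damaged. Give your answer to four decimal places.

0.0844

P(D) = P(D|H1)·P(H1) + P(D|H2)·P(H2) + P(D|H3)·P(H3)
      = 0.196·0.22 + 0.033·0.69 + 0.206·0.09
      = 0.04312 + 0.02277 + 0.01854 = 0.08443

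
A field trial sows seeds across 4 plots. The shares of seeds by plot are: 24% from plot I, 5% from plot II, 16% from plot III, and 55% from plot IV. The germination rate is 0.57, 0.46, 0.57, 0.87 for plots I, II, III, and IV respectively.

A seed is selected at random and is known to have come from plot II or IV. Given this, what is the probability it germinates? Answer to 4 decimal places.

Let S = {II, IV}.
P(S) = 0.05 + 0.55 = 0.6.
P(G ∩ S) = 0.46·0.05 + 0.87·0.55 = 0.023 + 0.4785 = 0.5015.
P(G | S) = 0.5015 / 0.6 = 0.835833…

0.8358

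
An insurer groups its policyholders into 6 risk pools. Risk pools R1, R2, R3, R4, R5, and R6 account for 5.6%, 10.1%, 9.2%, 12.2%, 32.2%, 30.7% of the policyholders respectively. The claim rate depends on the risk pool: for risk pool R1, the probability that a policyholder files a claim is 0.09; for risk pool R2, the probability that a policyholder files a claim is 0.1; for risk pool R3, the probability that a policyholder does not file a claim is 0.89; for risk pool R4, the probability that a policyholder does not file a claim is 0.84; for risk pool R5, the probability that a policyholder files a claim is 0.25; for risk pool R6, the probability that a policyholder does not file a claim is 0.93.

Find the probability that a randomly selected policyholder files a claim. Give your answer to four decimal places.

P(C|R3) = 1 − 0.89 = 0.11.
P(C|R4) = 1 − 0.84 = 0.16.
P(C|R6) = 1 − 0.93 = 0.07.
P(C) = P(C|R1)·P(R1) + P(C|R2)·P(R2) + P(C|R3)·P(R3) + P(C|R4)·P(R4) + P(C|R5)·P(R5) + P(C|R6)·P(R6)
      = 0.09·0.056 + 0.1·0.101 + 0.11·0.092 + 0.16·0.122 + 0.25·0.322 + 0.07·0.307
      = 0.00504 + 0.0101 + 0.01012 + 0.01952 + 0.0805 + 0.02149 = 0.14677

0.1468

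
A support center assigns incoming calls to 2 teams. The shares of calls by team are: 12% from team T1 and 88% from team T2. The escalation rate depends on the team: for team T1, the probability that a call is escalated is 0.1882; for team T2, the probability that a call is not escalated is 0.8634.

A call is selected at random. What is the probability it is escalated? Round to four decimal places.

P(E) ≈ 0.1428

P(E|T2) = 1 − 0.8634 = 0.1366.
P(E) = P(E|T1)·P(T1) + P(E|T2)·P(T2)
      = 0.1882·0.12 + 0.1366·0.88
      = 0.022584 + 0.120208 = 0.142792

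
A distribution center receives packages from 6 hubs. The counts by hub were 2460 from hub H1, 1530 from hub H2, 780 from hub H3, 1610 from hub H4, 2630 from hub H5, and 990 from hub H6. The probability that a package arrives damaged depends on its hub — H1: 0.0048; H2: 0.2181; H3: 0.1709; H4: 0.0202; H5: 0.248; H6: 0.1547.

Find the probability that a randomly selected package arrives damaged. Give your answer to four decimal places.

P(D) ≈ 0.1317

Total: 2460 + 1530 + 780 + 1610 + 2630 + 990 = 10000.
P(H1) = 2460/10000 = 0.246. P(H2) = 1530/10000 = 0.153. P(H3) = 780/10000 = 0.078. P(H4) = 1610/10000 = 0.161. P(H5) = 2630/10000 = 0.263. P(H6) = 990/10000 = 0.099.
P(D) = P(D|H1)·P(H1) + P(D|H2)·P(H2) + P(D|H3)·P(H3) + P(D|H4)·P(H4) + P(D|H5)·P(H5) + P(D|H6)·P(H6)
      = 0.0048·0.246 + 0.2181·0.153 + 0.1709·0.078 + 0.0202·0.161 + 0.248·0.263 + 0.1547·0.099
      = 0.0011808 + 0.0333693 + 0.0133302 + 0.0032522 + 0.065224 + 0.0153153 = 0.1316718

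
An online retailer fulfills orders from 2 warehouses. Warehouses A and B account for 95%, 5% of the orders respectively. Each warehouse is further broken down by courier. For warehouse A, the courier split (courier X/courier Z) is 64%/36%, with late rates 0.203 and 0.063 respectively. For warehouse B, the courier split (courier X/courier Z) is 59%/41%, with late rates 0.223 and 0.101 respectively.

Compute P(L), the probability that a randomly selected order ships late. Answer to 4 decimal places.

P(L|A) = 0.64·0.203 + 0.36·0.063 = 0.12992 + 0.02268 = 0.1526
P(L|B) = 0.59·0.223 + 0.41·0.101 = 0.13157 + 0.04141 = 0.17298
Then overall,
P(L) = 0.95·0.1526 + 0.05·0.17298
      = 0.14497 + 0.008649 = 0.153619

0.1536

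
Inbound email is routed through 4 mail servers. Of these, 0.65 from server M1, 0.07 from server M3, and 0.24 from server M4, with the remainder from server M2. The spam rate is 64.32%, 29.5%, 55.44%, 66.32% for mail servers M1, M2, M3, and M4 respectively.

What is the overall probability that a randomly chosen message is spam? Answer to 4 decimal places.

P(M2) = 1 − (0.65 + 0.07 + 0.24) = 0.04.
P(S) = P(S|M1)·P(M1) + P(S|M2)·P(M2) + P(S|M3)·P(M3) + P(S|M4)·P(M4)
      = 0.6432·0.65 + 0.295·0.04 + 0.5544·0.07 + 0.6632·0.24
      = 0.41808 + 0.0118 + 0.038808 + 0.159168 = 0.627856

0.6279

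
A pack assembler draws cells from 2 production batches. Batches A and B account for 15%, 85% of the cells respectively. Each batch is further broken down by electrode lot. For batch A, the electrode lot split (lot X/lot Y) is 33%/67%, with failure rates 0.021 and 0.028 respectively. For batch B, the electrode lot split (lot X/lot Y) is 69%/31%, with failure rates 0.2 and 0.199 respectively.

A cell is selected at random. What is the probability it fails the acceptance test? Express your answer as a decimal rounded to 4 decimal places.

P(F) ≈ 0.1736

P(F|A) = 0.33·0.021 + 0.67·0.028 = 0.00693 + 0.01876 = 0.02569
P(F|B) = 0.69·0.2 + 0.31·0.199 = 0.138 + 0.06169 = 0.19969
Then overall,
P(F) = 0.15·0.02569 + 0.85·0.19969
      = 0.0038535 + 0.1697365 = 0.17359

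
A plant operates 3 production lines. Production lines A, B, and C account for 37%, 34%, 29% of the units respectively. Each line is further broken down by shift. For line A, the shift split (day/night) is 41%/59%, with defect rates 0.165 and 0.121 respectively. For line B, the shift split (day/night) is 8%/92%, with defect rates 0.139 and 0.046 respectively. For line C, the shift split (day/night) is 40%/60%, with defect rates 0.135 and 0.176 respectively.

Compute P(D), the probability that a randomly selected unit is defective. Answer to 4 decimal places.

P(D) ≈ 0.1159

P(D|A) = 0.41·0.165 + 0.59·0.121 = 0.06765 + 0.07139 = 0.13904
P(D|B) = 0.08·0.139 + 0.92·0.046 = 0.01112 + 0.04232 = 0.05344
P(D|C) = 0.4·0.135 + 0.6·0.176 = 0.054 + 0.1056 = 0.1596
Then overall,
P(D) = 0.37·0.13904 + 0.34·0.05344 + 0.29·0.1596
      = 0.0514448 + 0.0181696 + 0.046284 = 0.1158984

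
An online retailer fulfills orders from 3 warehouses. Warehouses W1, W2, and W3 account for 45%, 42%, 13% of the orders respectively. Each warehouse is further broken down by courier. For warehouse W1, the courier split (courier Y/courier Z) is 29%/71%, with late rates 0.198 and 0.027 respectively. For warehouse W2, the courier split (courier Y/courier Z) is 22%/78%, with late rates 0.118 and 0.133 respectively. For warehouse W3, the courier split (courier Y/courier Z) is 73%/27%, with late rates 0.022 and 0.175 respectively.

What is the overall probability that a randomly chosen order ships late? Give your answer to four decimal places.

0.0972

P(L|W1) = 0.29·0.198 + 0.71·0.027 = 0.05742 + 0.01917 = 0.07659
P(L|W2) = 0.22·0.118 + 0.78·0.133 = 0.02596 + 0.10374 = 0.1297
P(L|W3) = 0.73·0.022 + 0.27·0.175 = 0.01606 + 0.04725 = 0.06331
Then overall,
P(L) = 0.45·0.07659 + 0.42·0.1297 + 0.13·0.06331
      = 0.0344655 + 0.054474 + 0.0082303 = 0.0971698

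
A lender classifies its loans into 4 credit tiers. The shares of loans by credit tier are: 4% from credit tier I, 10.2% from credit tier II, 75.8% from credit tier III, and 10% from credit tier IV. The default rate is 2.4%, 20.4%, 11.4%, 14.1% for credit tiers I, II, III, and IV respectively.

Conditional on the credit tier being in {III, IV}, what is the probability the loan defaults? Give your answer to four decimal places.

Let S = {III, IV}.
P(S) = 0.758 + 0.1 = 0.858.
P(D ∩ S) = 0.114·0.758 + 0.141·0.1 = 0.086412 + 0.0141 = 0.100512.
P(D | S) = 0.100512 / 0.858 = 0.117147…

0.1171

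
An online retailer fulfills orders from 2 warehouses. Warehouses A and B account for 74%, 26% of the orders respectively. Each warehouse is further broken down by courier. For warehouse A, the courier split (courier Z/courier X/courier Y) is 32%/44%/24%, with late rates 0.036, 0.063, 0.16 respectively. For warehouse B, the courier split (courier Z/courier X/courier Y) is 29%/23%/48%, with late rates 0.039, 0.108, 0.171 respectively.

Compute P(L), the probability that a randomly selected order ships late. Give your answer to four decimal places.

0.0882

P(L|A) = 0.32·0.036 + 0.44·0.063 + 0.24·0.16 = 0.01152 + 0.02772 + 0.0384 = 0.07764
P(L|B) = 0.29·0.039 + 0.23·0.108 + 0.48·0.171 = 0.01131 + 0.02484 + 0.08208 = 0.11823
Then overall,
P(L) = 0.74·0.07764 + 0.26·0.11823
      = 0.0574536 + 0.0307398 = 0.0881934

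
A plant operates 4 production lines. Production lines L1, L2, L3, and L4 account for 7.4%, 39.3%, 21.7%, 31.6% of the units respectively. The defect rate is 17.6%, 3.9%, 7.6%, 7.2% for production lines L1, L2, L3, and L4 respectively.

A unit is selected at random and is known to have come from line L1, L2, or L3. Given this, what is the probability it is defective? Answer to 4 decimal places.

Let S = {L1, L2, L3}.
P(S) = 0.074 + 0.393 + 0.217 = 0.684.
P(D ∩ S) = 0.176·0.074 + 0.039·0.393 + 0.076·0.217 = 0.013024 + 0.015327 + 0.016492 = 0.044843.
P(D | S) = 0.044843 / 0.684 = 0.065560…

P(D|S) ≈ 0.0656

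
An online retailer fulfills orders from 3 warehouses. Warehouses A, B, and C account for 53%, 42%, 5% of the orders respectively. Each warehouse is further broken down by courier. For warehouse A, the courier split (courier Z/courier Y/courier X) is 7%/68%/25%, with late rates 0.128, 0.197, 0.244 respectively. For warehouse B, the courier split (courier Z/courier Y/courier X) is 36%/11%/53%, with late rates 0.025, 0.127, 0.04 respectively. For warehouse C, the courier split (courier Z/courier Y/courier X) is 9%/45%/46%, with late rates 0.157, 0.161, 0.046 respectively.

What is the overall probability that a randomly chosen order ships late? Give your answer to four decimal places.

P(L) ≈ 0.1320

P(L|A) = 0.07·0.128 + 0.68·0.197 + 0.25·0.244 = 0.00896 + 0.13396 + 0.061 = 0.20392
P(L|B) = 0.36·0.025 + 0.11·0.127 + 0.53·0.04 = 0.009 + 0.01397 + 0.0212 = 0.04417
P(L|C) = 0.09·0.157 + 0.45·0.161 + 0.46·0.046 = 0.01413 + 0.07245 + 0.02116 = 0.10774
Then overall,
P(L) = 0.53·0.20392 + 0.42·0.04417 + 0.05·0.10774
      = 0.1080776 + 0.0185514 + 0.005387 = 0.132016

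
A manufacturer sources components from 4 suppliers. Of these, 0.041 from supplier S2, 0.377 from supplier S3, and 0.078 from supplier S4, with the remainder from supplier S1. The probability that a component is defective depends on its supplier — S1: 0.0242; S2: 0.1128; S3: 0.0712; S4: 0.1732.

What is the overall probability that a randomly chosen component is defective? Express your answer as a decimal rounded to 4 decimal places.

0.0572

P(S1) = 1 − (0.041 + 0.377 + 0.078) = 0.504.
Using total probability over the partition,
P(D) = P(D|S1)·P(S1) + P(D|S2)·P(S2) + P(D|S3)·P(S3) + P(D|S4)·P(S4)
      = 0.0242·0.504 + 0.1128·0.041 + 0.0712·0.377 + 0.1732·0.078
      = 0.0121968 + 0.0046248 + 0.0268424 + 0.0135096 = 0.0571736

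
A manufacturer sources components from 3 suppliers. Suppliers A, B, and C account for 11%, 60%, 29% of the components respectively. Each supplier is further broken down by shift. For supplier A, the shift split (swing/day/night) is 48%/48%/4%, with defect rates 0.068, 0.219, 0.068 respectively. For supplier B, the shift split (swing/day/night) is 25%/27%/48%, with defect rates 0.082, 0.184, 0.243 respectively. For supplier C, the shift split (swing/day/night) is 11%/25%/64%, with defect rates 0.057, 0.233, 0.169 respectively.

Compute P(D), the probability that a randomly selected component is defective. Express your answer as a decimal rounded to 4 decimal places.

P(D|A) = 0.48·0.068 + 0.48·0.219 + 0.04·0.068 = 0.03264 + 0.10512 + 0.00272 = 0.14048
P(D|B) = 0.25·0.082 + 0.27·0.184 + 0.48·0.243 = 0.0205 + 0.04968 + 0.11664 = 0.18682
P(D|C) = 0.11·0.057 + 0.25·0.233 + 0.64·0.169 = 0.00627 + 0.05825 + 0.10816 = 0.17268
Then overall,
P(D) = 0.11·0.14048 + 0.6·0.18682 + 0.29·0.17268
      = 0.0154528 + 0.112092 + 0.0500772 = 0.177622

P(D) ≈ 0.1776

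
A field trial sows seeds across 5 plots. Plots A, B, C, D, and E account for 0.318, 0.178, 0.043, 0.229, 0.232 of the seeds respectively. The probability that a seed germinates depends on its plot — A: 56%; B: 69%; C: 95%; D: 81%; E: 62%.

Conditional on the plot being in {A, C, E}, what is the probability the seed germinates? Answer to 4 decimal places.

Let S = {A, C, E}.
P(S) = 0.318 + 0.043 + 0.232 = 0.593.
P(G ∩ S) = 0.56·0.318 + 0.95·0.043 + 0.62·0.232 = 0.17808 + 0.04085 + 0.14384 = 0.36277.
P(G | S) = 0.36277 / 0.593 = 0.611754…

P(G|S) ≈ 0.6118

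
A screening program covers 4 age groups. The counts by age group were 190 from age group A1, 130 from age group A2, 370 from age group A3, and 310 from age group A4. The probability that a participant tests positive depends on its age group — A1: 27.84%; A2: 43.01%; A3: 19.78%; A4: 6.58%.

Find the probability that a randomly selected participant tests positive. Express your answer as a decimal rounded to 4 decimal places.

Total: 190 + 130 + 370 + 310 = 1000.
P(A1) = 190/1000 = 0.19. P(A2) = 130/1000 = 0.13. P(A3) = 370/1000 = 0.37. P(A4) = 310/1000 = 0.31.
P(T) = P(T|A1)·P(A1) + P(T|A2)·P(A2) + P(T|A3)·P(A3) + P(T|A4)·P(A4)
      = 0.2784·0.19 + 0.4301·0.13 + 0.1978·0.37 + 0.0658·0.31
      = 0.052896 + 0.055913 + 0.073186 + 0.020398 = 0.202393

P(T) ≈ 0.2024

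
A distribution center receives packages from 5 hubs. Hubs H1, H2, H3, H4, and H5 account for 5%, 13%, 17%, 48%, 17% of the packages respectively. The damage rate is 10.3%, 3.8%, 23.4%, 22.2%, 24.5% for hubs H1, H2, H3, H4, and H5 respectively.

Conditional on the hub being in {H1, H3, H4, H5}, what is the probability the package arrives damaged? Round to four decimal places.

0.2220

Let S = {H1, H3, H4, H5}.
P(S) = 0.05 + 0.17 + 0.48 + 0.17 = 0.87.
P(D ∩ S) = 0.103·0.05 + 0.234·0.17 + 0.222·0.48 + 0.245·0.17 = 0.00515 + 0.03978 + 0.10656 + 0.04165 = 0.19314.
P(D | S) = 0.19314 / 0.87 = 0.222000…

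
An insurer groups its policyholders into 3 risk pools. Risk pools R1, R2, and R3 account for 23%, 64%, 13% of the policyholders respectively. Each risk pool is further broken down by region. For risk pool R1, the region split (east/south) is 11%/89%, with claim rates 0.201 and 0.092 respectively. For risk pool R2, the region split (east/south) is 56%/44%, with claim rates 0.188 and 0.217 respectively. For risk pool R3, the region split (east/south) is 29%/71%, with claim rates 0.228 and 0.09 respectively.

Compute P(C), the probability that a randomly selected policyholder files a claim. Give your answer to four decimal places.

P(C|R1) = 0.11·0.201 + 0.89·0.092 = 0.02211 + 0.08188 = 0.10399
P(C|R2) = 0.56·0.188 + 0.44·0.217 = 0.10528 + 0.09548 = 0.20076
P(C|R3) = 0.29·0.228 + 0.71·0.09 = 0.06612 + 0.0639 = 0.13002
Then overall,
P(C) = 0.23·0.10399 + 0.64·0.20076 + 0.13·0.13002
      = 0.0239177 + 0.1284864 + 0.0169026 = 0.1693067

P(C) ≈ 0.1693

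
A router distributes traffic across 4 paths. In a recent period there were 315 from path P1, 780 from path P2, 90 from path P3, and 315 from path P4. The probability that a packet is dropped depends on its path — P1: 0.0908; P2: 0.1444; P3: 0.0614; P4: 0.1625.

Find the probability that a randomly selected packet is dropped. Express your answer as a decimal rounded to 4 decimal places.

Total: 315 + 780 + 90 + 315 = 1500.
P(P1) = 315/1500 = 0.21. P(P2) = 780/1500 = 0.52. P(P3) = 90/1500 = 0.06. P(P4) = 315/1500 = 0.21.
Using total probability over the partition,
P(L) = P(L|P1)·P(P1) + P(L|P2)·P(P2) + P(L|P3)·P(P3) + P(L|P4)·P(P4)
      = 0.0908·0.21 + 0.1444·0.52 + 0.0614·0.06 + 0.1625·0.21
      = 0.019068 + 0.075088 + 0.003684 + 0.034125 = 0.131965

P(L) ≈ 0.1320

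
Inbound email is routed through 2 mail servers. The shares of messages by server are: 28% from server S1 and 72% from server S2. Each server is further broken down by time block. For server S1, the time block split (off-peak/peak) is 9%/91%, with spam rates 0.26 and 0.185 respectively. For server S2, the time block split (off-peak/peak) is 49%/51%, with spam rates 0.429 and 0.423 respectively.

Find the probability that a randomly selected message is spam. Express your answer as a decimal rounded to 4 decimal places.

P(S|S1) = 0.09·0.26 + 0.91·0.185 = 0.0234 + 0.16835 = 0.19175
P(S|S2) = 0.49·0.429 + 0.51·0.423 = 0.21021 + 0.21573 = 0.42594
By total probability over the outer partition,
P(S) = 0.28·0.19175 + 0.72·0.42594
      = 0.05369 + 0.3066768 = 0.3603668

P(S) ≈ 0.3604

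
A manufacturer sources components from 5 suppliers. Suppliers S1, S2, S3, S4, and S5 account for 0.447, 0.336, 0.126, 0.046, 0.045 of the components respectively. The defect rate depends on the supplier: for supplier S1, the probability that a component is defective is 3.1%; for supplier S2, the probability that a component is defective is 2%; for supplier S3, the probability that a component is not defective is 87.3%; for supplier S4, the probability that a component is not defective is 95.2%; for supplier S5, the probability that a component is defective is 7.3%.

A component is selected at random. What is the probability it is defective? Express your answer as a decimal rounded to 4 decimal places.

P(D) ≈ 0.0421

P(D|S3) = 1 − 0.873 = 0.127.
P(D|S4) = 1 − 0.952 = 0.048.
Summing over the partition,
P(D) = P(D|S1)·P(S1) + P(D|S2)·P(S2) + P(D|S3)·P(S3) + P(D|S4)·P(S4) + P(D|S5)·P(S5)
      = 0.031·0.447 + 0.02·0.336 + 0.127·0.126 + 0.048·0.046 + 0.073·0.045
      = 0.013857 + 0.00672 + 0.016002 + 0.002208 + 0.003285 = 0.042072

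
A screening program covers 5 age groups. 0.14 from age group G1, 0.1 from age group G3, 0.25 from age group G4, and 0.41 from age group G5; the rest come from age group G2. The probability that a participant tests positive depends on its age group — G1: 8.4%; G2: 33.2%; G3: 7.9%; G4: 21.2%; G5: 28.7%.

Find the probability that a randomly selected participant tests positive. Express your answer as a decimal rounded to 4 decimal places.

0.2235

P(G2) = 1 − (0.14 + 0.1 + 0.25 + 0.41) = 0.1.
By the law of total probability,
P(T) = P(T|G1)·P(G1) + P(T|G2)·P(G2) + P(T|G3)·P(G3) + P(T|G4)·P(G4) + P(T|G5)·P(G5)
      = 0.084·0.14 + 0.332·0.1 + 0.079·0.1 + 0.212·0.25 + 0.287·0.41
      = 0.01176 + 0.0332 + 0.0079 + 0.053 + 0.11767 = 0.22353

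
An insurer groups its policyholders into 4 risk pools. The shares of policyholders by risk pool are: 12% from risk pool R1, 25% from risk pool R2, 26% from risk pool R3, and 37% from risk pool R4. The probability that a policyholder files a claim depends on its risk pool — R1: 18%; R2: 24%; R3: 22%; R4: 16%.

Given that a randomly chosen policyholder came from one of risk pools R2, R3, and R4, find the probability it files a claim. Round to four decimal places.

0.2005

Let S = {R2, R3, R4}.
P(S) = 0.25 + 0.26 + 0.37 = 0.88.
P(C ∩ S) = 0.24·0.25 + 0.22·0.26 + 0.16·0.37 = 0.06 + 0.0572 + 0.0592 = 0.1764.
P(C | S) = 0.1764 / 0.88 = 0.200455…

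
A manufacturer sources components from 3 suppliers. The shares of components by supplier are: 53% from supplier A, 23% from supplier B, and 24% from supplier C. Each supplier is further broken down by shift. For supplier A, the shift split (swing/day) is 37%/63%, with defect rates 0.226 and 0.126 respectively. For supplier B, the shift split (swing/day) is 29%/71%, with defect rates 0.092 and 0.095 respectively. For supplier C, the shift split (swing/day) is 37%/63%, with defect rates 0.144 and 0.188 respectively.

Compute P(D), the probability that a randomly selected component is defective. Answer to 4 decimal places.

P(D) ≈ 0.1493

P(D|A) = 0.37·0.226 + 0.63·0.126 = 0.08362 + 0.07938 = 0.163
P(D|B) = 0.29·0.092 + 0.71·0.095 = 0.02668 + 0.06745 = 0.09413
P(D|C) = 0.37·0.144 + 0.63·0.188 = 0.05328 + 0.11844 = 0.17172
Then overall,
P(D) = 0.53·0.163 + 0.23·0.09413 + 0.24·0.17172
      = 0.08639 + 0.0216499 + 0.0412128 = 0.1492527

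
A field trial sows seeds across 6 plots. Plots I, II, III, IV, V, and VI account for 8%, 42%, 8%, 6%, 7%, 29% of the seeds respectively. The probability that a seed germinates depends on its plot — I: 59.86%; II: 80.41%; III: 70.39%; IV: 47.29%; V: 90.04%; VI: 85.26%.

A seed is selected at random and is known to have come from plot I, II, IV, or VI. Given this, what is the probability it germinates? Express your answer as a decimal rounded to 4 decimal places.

Let S = {I, II, IV, VI}.
P(S) = 0.08 + 0.42 + 0.06 + 0.29 = 0.85.
P(G ∩ S) = 0.5986·0.08 + 0.8041·0.42 + 0.4729·0.06 + 0.8526·0.29 = 0.047888 + 0.337722 + 0.028374 + 0.247254 = 0.661238.
P(G | S) = 0.661238 / 0.85 = 0.777927…

P(G|S) ≈ 0.7779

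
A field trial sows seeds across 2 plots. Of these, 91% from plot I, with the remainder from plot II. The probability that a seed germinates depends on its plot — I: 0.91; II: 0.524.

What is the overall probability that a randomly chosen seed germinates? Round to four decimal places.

P(II) = 1 − (0.91) = 0.09.
By the law of total probability,
P(G) = P(G|I)·P(I) + P(G|II)·P(II)
      = 0.91·0.91 + 0.524·0.09
      = 0.8281 + 0.04716 = 0.87526

0.8753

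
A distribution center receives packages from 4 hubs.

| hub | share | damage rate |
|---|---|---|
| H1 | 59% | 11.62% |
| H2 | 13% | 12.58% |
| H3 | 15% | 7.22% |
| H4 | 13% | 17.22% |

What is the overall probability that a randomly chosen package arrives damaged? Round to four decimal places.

P(D) = P(D|H1)·P(H1) + P(D|H2)·P(H2) + P(D|H3)·P(H3) + P(D|H4)·P(H4)
      = 0.1162·0.59 + 0.1258·0.13 + 0.0722·0.15 + 0.1722·0.13
      = 0.068558 + 0.016354 + 0.01083 + 0.022386 = 0.118128

0.1181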